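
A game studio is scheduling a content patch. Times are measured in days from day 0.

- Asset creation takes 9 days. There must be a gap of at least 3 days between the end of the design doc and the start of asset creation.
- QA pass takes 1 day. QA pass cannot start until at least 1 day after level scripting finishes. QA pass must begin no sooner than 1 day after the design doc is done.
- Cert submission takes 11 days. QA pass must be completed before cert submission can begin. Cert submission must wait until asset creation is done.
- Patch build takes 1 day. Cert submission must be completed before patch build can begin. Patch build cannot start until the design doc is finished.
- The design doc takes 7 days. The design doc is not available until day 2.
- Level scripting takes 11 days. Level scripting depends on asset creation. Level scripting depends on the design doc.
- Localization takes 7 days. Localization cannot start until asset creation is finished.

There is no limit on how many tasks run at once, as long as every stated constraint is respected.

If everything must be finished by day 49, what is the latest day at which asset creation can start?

Patch build must finish by day 49; it takes 1 day, so it must start by 49 − 1 = day 48.
Cert submission must finish before patch build (must start by day 48). With an 11-day duration, cert submission must start by 48 − 11 = day 37.
Since cert submission (must start by day 37) depends on it, QA pass must finish by day 37. Backing off its 1-day duration gives a latest start of day 36.
Level scripting must finish before QA pass (must start by day 36, minus 1-day gap → day 35). With an 11-day duration, level scripting must start by 35 − 11 = day 24.
Nothing follows localization; the deadline of day 49 is its only limit. It must start by 49 − 7 = day 42.
For asset creation: level scripting (must start by day 24); localization (must start by day 42); cert submission (must start by day 37). The most restrictive is day 24; with a 9-day duration, asset creation must start by day 15.

15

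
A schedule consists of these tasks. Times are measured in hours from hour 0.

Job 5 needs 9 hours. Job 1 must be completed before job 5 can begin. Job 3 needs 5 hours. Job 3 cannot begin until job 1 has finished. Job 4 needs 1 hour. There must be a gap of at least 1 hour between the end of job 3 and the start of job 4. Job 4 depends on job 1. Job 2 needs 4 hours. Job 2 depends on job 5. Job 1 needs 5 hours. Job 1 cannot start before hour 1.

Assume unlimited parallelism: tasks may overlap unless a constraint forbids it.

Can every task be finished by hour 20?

Yes

Job 1 cannot begin until its own release at hour 1. It runs from hour 1 to 1 + 5 = hour 6.
After job 1 (finishes hour 6), job 5 can start at hour 6 and finishes at hour 15.
After job 5 (finishes hour 15), job 2 can start at hour 15 and finishes at hour 19.
Job 3 waits on job 1 (finishes hour 6), so it starts at hour 6 and finishes at 6 + 5 = hour 11.
Job 4 needs all of job 3 (finishes hour 11, plus 1-hour gap → hour 12); job 1 (finishes hour 6). That puts its earliest start at hour 12; it finishes at 12 + 1 = hour 13.
Every task is finished by hour 19, which is no later than the deadline of 20, so the schedule is feasible.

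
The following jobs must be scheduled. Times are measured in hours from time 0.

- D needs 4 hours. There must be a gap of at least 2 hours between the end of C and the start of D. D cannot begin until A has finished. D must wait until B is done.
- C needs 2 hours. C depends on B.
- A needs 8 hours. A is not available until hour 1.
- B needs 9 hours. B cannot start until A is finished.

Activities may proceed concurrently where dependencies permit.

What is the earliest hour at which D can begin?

22

After its own release at hour 1, A can start at hour 1 and finishes at hour 9.
B waits on A (finishes hour 9), so it starts at hour 9 and finishes at 9 + 9 = hour 18.
After B (finishes hour 18), C can start at hour 18 and finishes at hour 20.
D waits on C (finishes hour 20, plus 2-hour gap → hour 22); A (finishes hour 9); B (finishes hour 18). The latest of these is hour 22, which is the earliest D can start.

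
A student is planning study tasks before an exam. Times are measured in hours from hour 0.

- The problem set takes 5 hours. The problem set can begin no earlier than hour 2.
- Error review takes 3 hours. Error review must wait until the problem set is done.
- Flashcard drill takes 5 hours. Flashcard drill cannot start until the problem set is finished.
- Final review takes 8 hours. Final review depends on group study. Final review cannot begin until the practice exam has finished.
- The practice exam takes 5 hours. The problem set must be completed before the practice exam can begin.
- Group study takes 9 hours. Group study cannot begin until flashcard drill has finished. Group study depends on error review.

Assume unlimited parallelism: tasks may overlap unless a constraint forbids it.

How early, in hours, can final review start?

The problem set cannot begin until its own release at hour 2. It runs from hour 2 to 2 + 5 = hour 7.
Error review cannot begin until the problem set (finishes hour 7). It runs from hour 7 to 7 + 3 = hour 10.
After the problem set (finishes hour 7), the practice exam can start at hour 7 and finishes at hour 12.
After the problem set (finishes hour 7), flashcard drill can start at hour 7 and finishes at hour 12.
For group study: flashcard drill (finishes hour 12); error review (finishes hour 10). Taking the maximum gives a start of hour 12, and it finishes at 12 + 9 = hour 21.
Final review waits on group study (finishes hour 21); the practice exam (finishes hour 12). The latest of these is hour 21, which is the earliest final review can start.

21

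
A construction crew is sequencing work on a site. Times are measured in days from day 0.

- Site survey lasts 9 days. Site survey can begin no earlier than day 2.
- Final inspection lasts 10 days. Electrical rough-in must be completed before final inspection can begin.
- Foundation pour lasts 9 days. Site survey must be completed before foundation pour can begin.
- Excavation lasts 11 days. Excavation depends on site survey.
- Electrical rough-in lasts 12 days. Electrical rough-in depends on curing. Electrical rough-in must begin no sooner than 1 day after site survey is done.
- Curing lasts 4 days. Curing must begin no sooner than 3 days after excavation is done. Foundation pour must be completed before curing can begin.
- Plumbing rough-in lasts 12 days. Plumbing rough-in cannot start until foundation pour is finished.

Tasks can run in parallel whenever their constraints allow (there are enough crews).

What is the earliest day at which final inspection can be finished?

Site survey cannot begin until its own release at day 2. It runs from day 2 to 2 + 9 = day 11.
After site survey (finishes day 11), foundation pour can start at day 11 and finishes at day 20.
Excavation waits on site survey (finishes day 11), so it starts at day 11 and finishes at 11 + 11 = day 22.
Curing needs all of excavation (finishes day 22, plus 3-day gap → day 25); foundation pour (finishes day 20). That puts its earliest start at day 25; it finishes at 25 + 4 = day 29.
Electrical rough-in needs all of curing (finishes day 29); site survey (finishes day 11, plus 1-day gap → day 12). That puts its earliest start at day 29; it finishes at 29 + 12 = day 41.
Final inspection cannot begin until electrical rough-in (finishes day 41). It runs from day 41 to 41 + 10 = day 51.

51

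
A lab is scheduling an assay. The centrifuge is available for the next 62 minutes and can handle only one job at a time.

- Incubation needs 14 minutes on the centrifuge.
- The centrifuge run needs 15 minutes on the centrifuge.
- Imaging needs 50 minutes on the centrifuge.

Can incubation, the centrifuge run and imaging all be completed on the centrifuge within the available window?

Running back to back, the jobs need 14 + 15 + 50 = 79 minutes on the centrifuge.
Since 79 > 62, they cannot all fit.

No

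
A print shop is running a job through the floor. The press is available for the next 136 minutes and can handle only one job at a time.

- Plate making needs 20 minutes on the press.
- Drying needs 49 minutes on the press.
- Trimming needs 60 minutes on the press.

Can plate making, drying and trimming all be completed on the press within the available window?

Yes

Running back to back, the jobs need 20 + 49 + 60 = 129 minutes on the press.
Since 129 ≤ 136, they fit within the window.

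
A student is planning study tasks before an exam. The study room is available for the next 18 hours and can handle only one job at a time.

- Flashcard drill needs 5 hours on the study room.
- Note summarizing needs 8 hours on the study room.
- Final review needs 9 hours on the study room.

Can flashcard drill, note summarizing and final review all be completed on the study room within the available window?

Running back to back, the jobs need 5 + 8 + 9 = 22 hours on the study room.
Since 22 > 18, they cannot all fit.

No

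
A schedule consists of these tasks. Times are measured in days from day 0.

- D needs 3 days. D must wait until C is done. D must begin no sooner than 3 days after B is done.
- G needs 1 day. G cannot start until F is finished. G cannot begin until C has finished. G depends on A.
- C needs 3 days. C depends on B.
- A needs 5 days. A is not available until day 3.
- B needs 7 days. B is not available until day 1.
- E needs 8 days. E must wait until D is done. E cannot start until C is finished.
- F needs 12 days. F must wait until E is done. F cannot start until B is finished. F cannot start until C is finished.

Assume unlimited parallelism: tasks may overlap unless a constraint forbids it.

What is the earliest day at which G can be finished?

35

B cannot begin until its own release at day 1. It runs from day 1 to 1 + 7 = day 8.
After B (finishes day 8), C can start at day 8 and finishes at day 11.
D needs all of C (finishes day 11); B (finishes day 8, plus 3-day gap → day 11). That puts its earliest start at day 11; it finishes at 11 + 3 = day 14.
E has to wait for D (finishes day 14); C (finishes day 11). The latest of these is day 14, so E runs day 14 to 14 + 8 = day 22.
F cannot start until E (finishes day 22); B (finishes day 8); C (finishes day 11). The controlling bound is day 22, so F finishes at 22 + 12 = day 34.
A waits on its own release at day 3, so it starts at day 3 and finishes at 3 + 5 = day 8.
G has to wait for F (finishes day 34); C (finishes day 11); A (finishes day 8). The latest of these is day 34, so G runs day 34 to 34 + 1 = day 35.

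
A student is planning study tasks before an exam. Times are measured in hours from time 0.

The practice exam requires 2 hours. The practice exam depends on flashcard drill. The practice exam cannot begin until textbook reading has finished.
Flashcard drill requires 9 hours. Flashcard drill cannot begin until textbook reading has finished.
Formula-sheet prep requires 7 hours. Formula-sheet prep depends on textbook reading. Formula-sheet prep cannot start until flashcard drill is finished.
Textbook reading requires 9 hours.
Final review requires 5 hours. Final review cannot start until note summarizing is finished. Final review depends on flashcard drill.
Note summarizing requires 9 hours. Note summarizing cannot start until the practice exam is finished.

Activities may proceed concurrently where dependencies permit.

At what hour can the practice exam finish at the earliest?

20

Textbook reading can start immediately at hour 0; it finishes at hour 9.
Flashcard drill waits on textbook reading (finishes hour 9), so it starts at hour 9 and finishes at 9 + 9 = hour 18.
For the practice exam: flashcard drill (finishes hour 18); textbook reading (finishes hour 9). Taking the maximum gives a start of hour 18, and it finishes at 18 + 2 = hour 20.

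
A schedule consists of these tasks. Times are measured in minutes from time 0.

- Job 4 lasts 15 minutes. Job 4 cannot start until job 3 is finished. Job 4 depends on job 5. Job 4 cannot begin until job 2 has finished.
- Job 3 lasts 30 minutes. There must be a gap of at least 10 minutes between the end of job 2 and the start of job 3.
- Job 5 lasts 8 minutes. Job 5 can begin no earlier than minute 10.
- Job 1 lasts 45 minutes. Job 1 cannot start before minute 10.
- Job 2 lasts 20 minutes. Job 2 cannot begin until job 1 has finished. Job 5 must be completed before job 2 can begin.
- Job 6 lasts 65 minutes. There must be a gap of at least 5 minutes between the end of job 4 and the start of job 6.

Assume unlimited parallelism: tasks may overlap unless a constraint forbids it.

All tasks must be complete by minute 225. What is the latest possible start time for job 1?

To finish by minute 225, job 6 (duration 65) must start no later than minute 160.
Job 4 feeds into job 6 (must start by minute 160, minus 5-minute gap → minute 155); so job 4 must finish by minute 155 and therefore start by minute 140.
Job 3 feeds into job 4 (must start by minute 140); so job 3 must finish by minute 140 and therefore start by minute 110.
Job 2 feeds job 3 (must start by minute 110, minus 10-minute gap → minute 100); job 4 (must start by minute 140). Taking the minimum, job 2 must finish by minute 100 and start by 100 − 20 = minute 80.
Since job 2 (must start by minute 80) depends on it, job 1 must finish by minute 80. Backing off its 45-minute duration gives a latest start of minute 35.

35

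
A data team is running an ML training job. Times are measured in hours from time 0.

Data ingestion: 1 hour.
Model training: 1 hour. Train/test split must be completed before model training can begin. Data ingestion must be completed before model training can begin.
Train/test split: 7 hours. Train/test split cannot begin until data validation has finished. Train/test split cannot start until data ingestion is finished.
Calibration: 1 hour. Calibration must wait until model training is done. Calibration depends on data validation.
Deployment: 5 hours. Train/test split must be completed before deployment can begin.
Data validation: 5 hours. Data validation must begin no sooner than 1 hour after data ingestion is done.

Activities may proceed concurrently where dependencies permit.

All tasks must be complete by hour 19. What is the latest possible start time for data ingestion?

0

Calibration must finish by hour 19; it takes 1 hour, so it must start by 19 − 1 = hour 18.
Model training feeds into calibration (must start by hour 18); so model training must finish by hour 18 and therefore start by hour 17.
Deployment must finish by hour 19; it takes 5 hours, so it must start by 19 − 5 = hour 14.
For train/test split: model training (must start by hour 17); deployment (must start by hour 14). The most restrictive is hour 14; with a 7-hour duration, train/test split must start by hour 7.
Data validation feeds train/test split (must start by hour 7); calibration (must start by hour 18). Taking the minimum, data validation must finish by hour 7 and start by 7 − 5 = hour 2.
For data ingestion: data validation (must start by hour 2, minus 1-hour gap → hour 1); train/test split (must start by hour 7); model training (must start by hour 17). The most restrictive is hour 1; with a 1-hour duration, data ingestion must start by hour 0.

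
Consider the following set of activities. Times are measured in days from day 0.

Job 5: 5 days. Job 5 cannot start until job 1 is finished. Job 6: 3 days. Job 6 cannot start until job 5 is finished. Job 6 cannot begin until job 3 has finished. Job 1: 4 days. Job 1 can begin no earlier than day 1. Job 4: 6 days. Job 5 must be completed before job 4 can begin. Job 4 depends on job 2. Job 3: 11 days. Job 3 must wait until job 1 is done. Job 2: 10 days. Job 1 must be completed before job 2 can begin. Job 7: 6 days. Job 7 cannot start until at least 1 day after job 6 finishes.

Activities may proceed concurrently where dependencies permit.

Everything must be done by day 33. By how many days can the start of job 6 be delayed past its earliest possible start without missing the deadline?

7

After its own release at day 1, job 1 can start at day 1 and finishes at day 5.
Job 5 cannot begin until job 1 (finishes day 5). It runs from day 5 to 5 + 5 = day 10.
Job 3 waits on job 1 (finishes day 5), so it starts at day 5 and finishes at 5 + 11 = day 16.
For job 6: job 5 (finishes day 10); job 3 (finishes day 16). Taking the maximum gives a start of day 16, and it finishes at 16 + 3 = day 19.

Working backward from the deadline:
Nothing follows job 7; the deadline of day 33 is its only limit. It must start by 33 − 6 = day 27.
Job 6 must finish before job 7 (must start by day 27, minus 1-day gap → day 26). With a 3-day duration, job 6 must start by 26 − 3 = day 23.
So job 6 can start as early as day 16 and as late as day 23, giving 23 − 16 = 7 days of slack.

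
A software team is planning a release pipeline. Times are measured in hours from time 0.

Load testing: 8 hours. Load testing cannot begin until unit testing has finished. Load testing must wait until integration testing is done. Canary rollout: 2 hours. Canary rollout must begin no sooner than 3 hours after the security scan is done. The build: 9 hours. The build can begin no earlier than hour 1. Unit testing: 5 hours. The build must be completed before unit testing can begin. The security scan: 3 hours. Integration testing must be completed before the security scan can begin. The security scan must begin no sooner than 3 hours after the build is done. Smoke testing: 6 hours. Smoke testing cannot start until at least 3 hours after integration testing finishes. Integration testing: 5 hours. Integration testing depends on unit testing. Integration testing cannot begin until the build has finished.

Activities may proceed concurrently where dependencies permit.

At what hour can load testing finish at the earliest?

The build waits on its own release at hour 1, so it starts at hour 1 and finishes at 1 + 9 = hour 10.
After the build (finishes hour 10), unit testing can start at hour 10 and finishes at hour 15.
Integration testing needs all of unit testing (finishes hour 15); the build (finishes hour 10). That puts its earliest start at hour 15; it finishes at 15 + 5 = hour 20.
Load testing needs all of unit testing (finishes hour 15); integration testing (finishes hour 20). That puts its earliest start at hour 20; it finishes at 20 + 8 = hour 28.

28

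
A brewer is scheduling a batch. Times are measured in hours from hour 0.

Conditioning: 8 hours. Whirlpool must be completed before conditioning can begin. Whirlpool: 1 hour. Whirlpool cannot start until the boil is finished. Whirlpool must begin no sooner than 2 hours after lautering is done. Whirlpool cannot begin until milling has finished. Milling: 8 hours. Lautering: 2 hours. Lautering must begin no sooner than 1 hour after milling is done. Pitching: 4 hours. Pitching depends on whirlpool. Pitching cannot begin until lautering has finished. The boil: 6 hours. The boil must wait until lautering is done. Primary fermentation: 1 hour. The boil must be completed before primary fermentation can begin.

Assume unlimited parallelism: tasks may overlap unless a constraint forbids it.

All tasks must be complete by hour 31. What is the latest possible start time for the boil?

Pitching has no dependents, so it just needs to finish by hour 31. Starting by 31 − 4 = hour 27 achieves that.
Conditioning must finish by hour 31; it takes 8 hours, so it must start by 31 − 8 = hour 23.
For whirlpool: pitching (must start by hour 27); conditioning (must start by hour 23). The most restrictive is hour 23; with a 1-hour duration, whirlpool must start by hour 22.
Primary fermentation must finish by hour 31; it takes 1 hour, so it must start by 31 − 1 = hour 30.
The boil feeds whirlpool (must start by hour 22); primary fermentation (must start by hour 30). Taking the minimum, the boil must finish by hour 22 and start by 22 − 6 = hour 16.

16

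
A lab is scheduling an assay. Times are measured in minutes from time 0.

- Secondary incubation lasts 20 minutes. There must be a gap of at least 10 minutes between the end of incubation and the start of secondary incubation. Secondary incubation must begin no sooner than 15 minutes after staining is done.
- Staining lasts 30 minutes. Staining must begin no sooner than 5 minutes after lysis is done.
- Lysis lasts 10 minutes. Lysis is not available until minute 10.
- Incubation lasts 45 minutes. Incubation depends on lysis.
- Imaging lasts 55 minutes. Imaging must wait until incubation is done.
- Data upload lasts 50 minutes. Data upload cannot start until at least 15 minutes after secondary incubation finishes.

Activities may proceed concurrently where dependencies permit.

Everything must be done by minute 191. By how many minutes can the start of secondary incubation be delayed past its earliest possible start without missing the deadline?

After its own release at minute 10, lysis can start at minute 10 and finishes at minute 20.
Staining cannot begin until lysis (finishes minute 20, plus 5-minute gap → minute 25). It runs from minute 25 to 25 + 30 = minute 55.
After lysis (finishes minute 20), incubation can start at minute 20 and finishes at minute 65.
Secondary incubation has to wait for incubation (finishes minute 65, plus 10-minute gap → minute 75); staining (finishes minute 55, plus 15-minute gap → minute 70). The latest of these is minute 75, so secondary incubation runs minute 75 to 75 + 20 = minute 95.

Working backward from the deadline:
Nothing follows data upload; the deadline of minute 191 is its only limit. It must start by 191 − 50 = minute 141.
Secondary incubation feeds into data upload (must start by minute 141, minus 15-minute gap → minute 126); so secondary incubation must finish by minute 126 and therefore start by minute 106.
So secondary incubation can start as early as minute 75 and as late as minute 106, giving 106 − 75 = 31 minutes of slack.

31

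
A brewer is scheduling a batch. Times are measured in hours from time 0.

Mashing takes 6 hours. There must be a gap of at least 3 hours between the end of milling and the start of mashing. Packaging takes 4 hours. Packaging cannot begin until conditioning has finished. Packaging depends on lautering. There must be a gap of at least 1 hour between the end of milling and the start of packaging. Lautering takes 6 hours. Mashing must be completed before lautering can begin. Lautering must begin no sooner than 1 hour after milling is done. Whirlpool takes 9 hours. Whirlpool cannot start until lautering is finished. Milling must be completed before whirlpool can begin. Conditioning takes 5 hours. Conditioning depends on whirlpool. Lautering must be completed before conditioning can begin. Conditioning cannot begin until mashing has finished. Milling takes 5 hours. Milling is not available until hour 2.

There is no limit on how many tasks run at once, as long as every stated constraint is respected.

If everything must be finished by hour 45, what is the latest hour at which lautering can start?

21

Nothing follows packaging; the deadline of hour 45 is its only limit. It must start by 45 − 4 = hour 41.
Since packaging (must start by hour 41) depends on it, conditioning must finish by hour 41. Backing off its 5-hour duration gives a latest start of hour 36.
Whirlpool feeds into conditioning (must start by hour 36); so whirlpool must finish by hour 36 and therefore start by hour 27.
Lautering has several dependents: whirlpool (must start by hour 27); conditioning (must start by hour 36); packaging (must start by hour 41). The earliest of those limits is hour 27, so lautering must start by 27 − 6 = hour 21.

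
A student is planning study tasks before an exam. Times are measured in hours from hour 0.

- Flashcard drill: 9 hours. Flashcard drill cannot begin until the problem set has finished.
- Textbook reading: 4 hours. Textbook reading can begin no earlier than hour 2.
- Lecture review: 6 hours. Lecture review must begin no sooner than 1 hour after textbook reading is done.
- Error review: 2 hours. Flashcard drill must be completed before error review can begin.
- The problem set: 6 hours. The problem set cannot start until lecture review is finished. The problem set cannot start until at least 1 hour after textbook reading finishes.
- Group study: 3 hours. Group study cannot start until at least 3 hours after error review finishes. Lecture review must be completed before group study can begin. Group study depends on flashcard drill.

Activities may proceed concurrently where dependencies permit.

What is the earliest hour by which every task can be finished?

36

Textbook reading cannot begin until its own release at hour 2. It runs from hour 2 to 2 + 4 = hour 6.
After textbook reading (finishes hour 6, plus 1-hour gap → hour 7), lecture review can start at hour 7 and finishes at hour 13.
The problem set has to wait for lecture review (finishes hour 13); textbook reading (finishes hour 6, plus 1-hour gap → hour 7). The latest of these is hour 13, so the problem set runs hour 13 to 13 + 6 = hour 19.
Flashcard drill waits on the problem set (finishes hour 19), so it starts at hour 19 and finishes at 19 + 9 = hour 28.
Error review waits on flashcard drill (finishes hour 28), so it starts at hour 28 and finishes at 28 + 2 = hour 30.
For group study: error review (finishes hour 30, plus 3-hour gap → hour 33); lecture review (finishes hour 13); flashcard drill (finishes hour 28). Taking the maximum gives a start of hour 33, and it finishes at 33 + 3 = hour 36.
All tasks are finished once the last one completes. Finish times: Textbook reading at 6, Lecture review at 13, The problem set at 19, Flashcard drill at 28, Error review at 30, Group study at 36. The latest is hour 36.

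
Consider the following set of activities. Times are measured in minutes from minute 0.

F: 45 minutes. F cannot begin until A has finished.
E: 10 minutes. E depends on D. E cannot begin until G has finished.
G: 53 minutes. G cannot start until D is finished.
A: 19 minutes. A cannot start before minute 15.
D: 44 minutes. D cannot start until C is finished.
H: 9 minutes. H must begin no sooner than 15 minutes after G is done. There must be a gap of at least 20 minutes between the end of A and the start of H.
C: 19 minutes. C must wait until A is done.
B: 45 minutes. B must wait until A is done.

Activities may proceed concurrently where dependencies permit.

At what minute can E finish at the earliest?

A cannot begin until its own release at minute 15. It runs from minute 15 to 15 + 19 = minute 34.
C waits on A (finishes minute 34), so it starts at minute 34 and finishes at 34 + 19 = minute 53.
After C (finishes minute 53), D can start at minute 53 and finishes at minute 97.
G waits on D (finishes minute 97), so it starts at minute 97 and finishes at 97 + 53 = minute 150.
E has to wait for D (finishes minute 97); G (finishes minute 150). The latest of these is minute 150, so E runs minute 150 to 150 + 10 = minute 160.

160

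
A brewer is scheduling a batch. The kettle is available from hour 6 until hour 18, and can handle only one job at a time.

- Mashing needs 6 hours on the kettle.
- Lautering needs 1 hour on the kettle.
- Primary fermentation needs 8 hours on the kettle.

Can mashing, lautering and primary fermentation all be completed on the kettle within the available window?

The kettle window is 18 − 6 = 12 hours.
Running back to back, the jobs need 6 + 1 + 8 = 15 hours on the kettle.
Since 15 > 12, they cannot all fit.

No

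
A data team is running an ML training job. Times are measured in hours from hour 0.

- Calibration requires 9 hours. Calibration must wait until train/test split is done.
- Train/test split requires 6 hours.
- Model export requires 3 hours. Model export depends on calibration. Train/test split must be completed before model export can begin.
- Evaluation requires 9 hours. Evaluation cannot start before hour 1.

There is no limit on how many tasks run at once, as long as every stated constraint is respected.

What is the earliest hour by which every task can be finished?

Evaluation cannot begin until its own release at hour 1. It runs from hour 1 to 1 + 9 = hour 10.
Nothing blocks train/test split, so it runs from hour 0 to hour 6.
After train/test split (finishes hour 6), calibration can start at hour 6 and finishes at hour 15.
Model export cannot start until calibration (finishes hour 15); train/test split (finishes hour 6). The controlling bound is hour 15, so model export finishes at 15 + 3 = hour 18.
All tasks are finished once the last one completes. Finish times: Train/test split at 6, Evaluation at 10, Calibration at 15, Model export at 18. The latest is hour 18.

18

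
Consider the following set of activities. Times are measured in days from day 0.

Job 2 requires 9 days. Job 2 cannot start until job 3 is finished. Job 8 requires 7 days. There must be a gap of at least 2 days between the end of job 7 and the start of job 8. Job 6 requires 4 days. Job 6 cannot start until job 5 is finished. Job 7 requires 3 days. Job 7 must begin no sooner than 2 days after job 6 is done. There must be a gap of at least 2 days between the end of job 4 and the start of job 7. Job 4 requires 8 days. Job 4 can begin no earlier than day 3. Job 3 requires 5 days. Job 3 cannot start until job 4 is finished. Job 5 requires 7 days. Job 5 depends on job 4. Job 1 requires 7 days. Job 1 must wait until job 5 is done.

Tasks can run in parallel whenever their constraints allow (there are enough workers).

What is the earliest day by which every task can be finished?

36

After its own release at day 3, job 4 can start at day 3 and finishes at day 11.
Job 5 waits on job 4 (finishes day 11), so it starts at day 11 and finishes at 11 + 7 = day 18.
Job 6 waits on job 5 (finishes day 18), so it starts at day 18 and finishes at 18 + 4 = day 22.
Job 7 has to wait for job 6 (finishes day 22, plus 2-day gap → day 24); job 4 (finishes day 11, plus 2-day gap → day 13). The latest of these is day 24, so job 7 runs day 24 to 24 + 3 = day 27.
Job 8 waits on job 7 (finishes day 27, plus 2-day gap → day 29), so it starts at day 29 and finishes at 29 + 7 = day 36.
Job 1 waits on job 5 (finishes day 18), so it starts at day 18 and finishes at 18 + 7 = day 25.
After job 4 (finishes day 11), job 3 can start at day 11 and finishes at day 16.
After job 3 (finishes day 16), job 2 can start at day 16 and finishes at day 25.
All tasks are finished once the last one completes. Finish times: Job 1 at 25, Job 2 at 25, Job 3 at 16, Job 4 at 11, Job 5 at 18, Job 6 at 22, Job 7 at 27, Job 8 at 36. The latest is day 36.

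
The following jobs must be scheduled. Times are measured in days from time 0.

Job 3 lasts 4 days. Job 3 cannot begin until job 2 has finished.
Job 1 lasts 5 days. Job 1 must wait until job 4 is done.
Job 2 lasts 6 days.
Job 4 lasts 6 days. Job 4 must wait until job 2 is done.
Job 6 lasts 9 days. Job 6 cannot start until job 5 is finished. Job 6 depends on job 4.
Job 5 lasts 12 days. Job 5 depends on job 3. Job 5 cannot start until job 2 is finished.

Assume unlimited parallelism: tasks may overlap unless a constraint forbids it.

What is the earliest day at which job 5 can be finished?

22

Nothing blocks job 2, so it runs from day 0 to day 6.
Job 3 waits on job 2 (finishes day 6), so it starts at day 6 and finishes at 6 + 4 = day 10.
Job 5 cannot start until job 3 (finishes day 10); job 2 (finishes day 6). The controlling bound is day 10, so job 5 finishes at 10 + 12 = day 22.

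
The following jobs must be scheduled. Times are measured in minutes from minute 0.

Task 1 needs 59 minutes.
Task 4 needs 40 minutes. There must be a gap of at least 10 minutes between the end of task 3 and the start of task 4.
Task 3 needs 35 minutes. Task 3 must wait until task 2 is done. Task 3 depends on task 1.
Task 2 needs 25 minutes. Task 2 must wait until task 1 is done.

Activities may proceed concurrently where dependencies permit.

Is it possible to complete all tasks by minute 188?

Task 1 has no prerequisites, so it starts at minute 0 and finishes at minute 59.
Task 2 waits on task 1 (finishes minute 59), so it starts at minute 59 and finishes at 59 + 25 = minute 84.
Task 3 has to wait for task 2 (finishes minute 84); task 1 (finishes minute 59). The latest of these is minute 84, so task 3 runs minute 84 to 84 + 35 = minute 119.
After task 3 (finishes minute 119, plus 10-minute gap → minute 129), task 4 can start at minute 129 and finishes at minute 169.
Every task is finished by minute 169, which is no later than the deadline of 188, so the schedule is feasible.

Yes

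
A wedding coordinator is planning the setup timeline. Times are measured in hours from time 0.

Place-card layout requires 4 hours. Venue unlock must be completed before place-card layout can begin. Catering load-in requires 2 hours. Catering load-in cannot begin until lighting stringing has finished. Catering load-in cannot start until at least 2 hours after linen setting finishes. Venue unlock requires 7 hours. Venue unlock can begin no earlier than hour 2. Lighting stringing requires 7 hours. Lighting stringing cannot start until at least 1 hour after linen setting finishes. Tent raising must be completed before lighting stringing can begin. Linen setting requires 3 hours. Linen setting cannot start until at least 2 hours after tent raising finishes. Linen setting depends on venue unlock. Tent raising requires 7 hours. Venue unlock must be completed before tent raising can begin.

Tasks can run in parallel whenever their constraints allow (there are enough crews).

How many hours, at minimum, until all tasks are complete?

31

Venue unlock cannot begin until its own release at hour 2. It runs from hour 2 to 2 + 7 = hour 9.
After venue unlock (finishes hour 9), place-card layout can start at hour 9 and finishes at hour 13.
Tent raising waits on venue unlock (finishes hour 9), so it starts at hour 9 and finishes at 9 + 7 = hour 16.
Linen setting needs all of tent raising (finishes hour 16, plus 2-hour gap → hour 18); venue unlock (finishes hour 9). That puts its earliest start at hour 18; it finishes at 18 + 3 = hour 21.
For lighting stringing: linen setting (finishes hour 21, plus 1-hour gap → hour 22); tent raising (finishes hour 16). Taking the maximum gives a start of hour 22, and it finishes at 22 + 7 = hour 29.
Catering load-in has to wait for lighting stringing (finishes hour 29); linen setting (finishes hour 21, plus 2-hour gap → hour 23). The latest of these is hour 29, so catering load-in runs hour 29 to 29 + 2 = hour 31.
All tasks are finished once the last one completes. Finish times: Venue unlock at 9, Tent raising at 16, Linen setting at 21, Lighting stringing at 29, Catering load-in at 31, Place-card layout at 13. The latest is hour 31.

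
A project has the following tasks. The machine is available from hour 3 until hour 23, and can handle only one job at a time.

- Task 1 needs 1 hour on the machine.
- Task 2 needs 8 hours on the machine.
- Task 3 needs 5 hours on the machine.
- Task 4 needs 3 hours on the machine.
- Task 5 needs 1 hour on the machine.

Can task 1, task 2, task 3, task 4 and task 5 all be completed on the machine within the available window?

The machine window is 23 − 3 = 20 hours.
Running back to back, the jobs need 1 + 8 + 5 + 3 + 1 = 18 hours on the machine.
Since 18 ≤ 20, they fit within the window.

Yes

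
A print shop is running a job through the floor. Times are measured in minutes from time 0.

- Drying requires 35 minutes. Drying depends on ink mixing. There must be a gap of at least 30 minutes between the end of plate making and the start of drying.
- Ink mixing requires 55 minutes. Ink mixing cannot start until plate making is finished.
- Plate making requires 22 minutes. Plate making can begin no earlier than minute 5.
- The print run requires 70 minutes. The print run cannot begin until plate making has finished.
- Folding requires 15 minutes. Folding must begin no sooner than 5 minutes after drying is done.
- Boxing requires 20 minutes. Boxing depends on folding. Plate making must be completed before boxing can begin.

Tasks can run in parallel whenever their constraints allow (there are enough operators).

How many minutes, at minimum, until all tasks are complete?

Plate making cannot begin until its own release at minute 5. It runs from minute 5 to 5 + 22 = minute 27.
After plate making (finishes minute 27), the print run can start at minute 27 and finishes at minute 97.
After plate making (finishes minute 27), ink mixing can start at minute 27 and finishes at minute 82.
For drying: ink mixing (finishes minute 82); plate making (finishes minute 27, plus 30-minute gap → minute 57). Taking the maximum gives a start of minute 82, and it finishes at 82 + 35 = minute 117.
Folding cannot begin until drying (finishes minute 117, plus 5-minute gap → minute 122). It runs from minute 122 to 122 + 15 = minute 137.
Boxing needs all of folding (finishes minute 137); plate making (finishes minute 27). That puts its earliest start at minute 137; it finishes at 137 + 20 = minute 157.
All tasks are finished once the last one completes. Finish times: Plate making at 27, Ink mixing at 82, The print run at 97, Drying at 117, Folding at 137, Boxing at 157. The latest is minute 157.

157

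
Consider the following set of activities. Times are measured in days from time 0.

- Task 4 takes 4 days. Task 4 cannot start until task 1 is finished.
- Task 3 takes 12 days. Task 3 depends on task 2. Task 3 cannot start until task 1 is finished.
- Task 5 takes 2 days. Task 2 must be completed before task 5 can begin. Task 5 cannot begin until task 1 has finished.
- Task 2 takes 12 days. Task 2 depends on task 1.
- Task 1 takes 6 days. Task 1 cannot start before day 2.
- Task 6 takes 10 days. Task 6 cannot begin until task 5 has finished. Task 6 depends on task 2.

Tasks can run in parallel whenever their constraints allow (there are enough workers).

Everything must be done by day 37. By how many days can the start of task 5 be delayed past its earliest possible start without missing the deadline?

Task 1 cannot begin until its own release at day 2. It runs from day 2 to 2 + 6 = day 8.
Task 2 waits on task 1 (finishes day 8), so it starts at day 8 and finishes at 8 + 12 = day 20.
Task 5 cannot start until task 2 (finishes day 20); task 1 (finishes day 8). The controlling bound is day 20, so task 5 finishes at 20 + 2 = day 22.

Working backward from the deadline:
Nothing follows task 6; the deadline of day 37 is its only limit. It must start by 37 − 10 = day 27.
Task 5 has to be done before task 6 (must start by day 27). That means finishing by day 27, i.e. starting by 27 − 2 = day 25.
So task 5 can start as early as day 20 and as late as day 25, giving 25 − 20 = 5 days of slack.

5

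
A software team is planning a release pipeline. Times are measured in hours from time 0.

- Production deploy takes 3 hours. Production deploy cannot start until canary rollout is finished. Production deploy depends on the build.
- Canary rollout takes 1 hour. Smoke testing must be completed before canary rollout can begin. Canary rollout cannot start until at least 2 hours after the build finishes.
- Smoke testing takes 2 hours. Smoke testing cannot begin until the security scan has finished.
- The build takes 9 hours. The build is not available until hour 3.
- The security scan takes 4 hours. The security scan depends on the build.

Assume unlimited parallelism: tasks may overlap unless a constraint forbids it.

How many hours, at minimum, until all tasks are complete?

22

The build cannot begin until its own release at hour 3. It runs from hour 3 to 3 + 9 = hour 12.
The security scan cannot begin until the build (finishes hour 12). It runs from hour 12 to 12 + 4 = hour 16.
Smoke testing cannot begin until the security scan (finishes hour 16). It runs from hour 16 to 16 + 2 = hour 18.
Canary rollout needs all of smoke testing (finishes hour 18); the build (finishes hour 12, plus 2-hour gap → hour 14). That puts its earliest start at hour 18; it finishes at 18 + 1 = hour 19.
Production deploy cannot start until canary rollout (finishes hour 19); the build (finishes hour 12). The controlling bound is hour 19, so production deploy finishes at 19 + 3 = hour 22.
All tasks are finished once the last one completes. Finish times: The build at 12, The security scan at 16, Smoke testing at 18, Canary rollout at 19, Production deploy at 22. The latest is hour 22.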